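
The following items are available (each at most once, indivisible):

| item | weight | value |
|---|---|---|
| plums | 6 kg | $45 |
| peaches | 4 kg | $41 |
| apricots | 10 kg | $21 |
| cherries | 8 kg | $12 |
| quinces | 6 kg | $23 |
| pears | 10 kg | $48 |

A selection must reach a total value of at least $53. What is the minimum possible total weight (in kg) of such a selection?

10

Subsets with value ≥ 53, sorted by total weight:
- plums+peaches: weight 10, value 86
- peaches+quinces: weight 10, value 64
- plums+quinces: weight 12, value 68
Minimum weight: 10 kg.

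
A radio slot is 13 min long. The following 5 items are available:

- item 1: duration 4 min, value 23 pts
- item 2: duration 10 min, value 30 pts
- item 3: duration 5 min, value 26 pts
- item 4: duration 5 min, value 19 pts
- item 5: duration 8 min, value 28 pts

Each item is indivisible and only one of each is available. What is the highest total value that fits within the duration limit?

54 pts

Check high-value combinations within 13 min:
- item 3+item 5: duration 5+8=13, value 26+28=54
- item 1+item 5: duration 4+8=12, value 23+28=51
- item 1+item 3: duration 4+5=9, value 23+26=49
Best: 54 pts.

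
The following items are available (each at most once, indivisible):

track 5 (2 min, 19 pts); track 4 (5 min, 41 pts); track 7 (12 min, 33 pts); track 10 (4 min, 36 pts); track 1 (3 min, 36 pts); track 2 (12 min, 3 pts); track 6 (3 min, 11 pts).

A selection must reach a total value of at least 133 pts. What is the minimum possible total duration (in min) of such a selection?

17

Subsets with value ≥ 133, sorted by total duration:
- track 5+track 4+track 10+track 1+track 6: duration 17, value 143
- track 4+track 7+track 10+track 1: duration 24, value 146
Minimum duration: 17 min.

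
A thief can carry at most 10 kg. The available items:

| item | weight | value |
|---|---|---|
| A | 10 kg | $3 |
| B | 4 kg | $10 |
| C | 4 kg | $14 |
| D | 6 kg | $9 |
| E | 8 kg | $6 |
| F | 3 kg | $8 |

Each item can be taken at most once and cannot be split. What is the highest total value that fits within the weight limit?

$24

Check high-value combinations within 10 kg:
- B+C: weight 4+4=8, value 10+14=24
- C+D: weight 4+6=10, value 14+9=23
- C+F: weight 4+3=7, value 14+8=22
Best: $24.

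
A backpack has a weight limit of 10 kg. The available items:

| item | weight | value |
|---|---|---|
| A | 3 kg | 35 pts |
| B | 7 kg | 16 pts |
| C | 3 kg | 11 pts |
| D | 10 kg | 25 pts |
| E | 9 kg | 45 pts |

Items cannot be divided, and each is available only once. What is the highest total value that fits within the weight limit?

Check high-value combinations within 10 kg:
- A+B: weight 3+7=10, value 35+16=51
- A+C: weight 3+3=6, value 35+11=46
- E: weight 9, value 45
- A: weight 3, value 35
- B+C: weight 7+3=10, value 16+11=27
Best: 51 pts.

51 pts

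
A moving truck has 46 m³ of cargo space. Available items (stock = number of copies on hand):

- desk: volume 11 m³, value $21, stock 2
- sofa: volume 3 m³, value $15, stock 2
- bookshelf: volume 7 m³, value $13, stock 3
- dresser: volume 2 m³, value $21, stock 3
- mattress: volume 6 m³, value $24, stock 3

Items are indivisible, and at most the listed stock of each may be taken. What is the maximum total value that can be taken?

Top feasible selections:
- 2×sofa + 2×bookshelf + 3×dresser + 3×mattress: volume 44, value 191
- 1×desk + 2×sofa + 3×dresser + 3×mattress: volume 41, value 186
Best: $191.

$191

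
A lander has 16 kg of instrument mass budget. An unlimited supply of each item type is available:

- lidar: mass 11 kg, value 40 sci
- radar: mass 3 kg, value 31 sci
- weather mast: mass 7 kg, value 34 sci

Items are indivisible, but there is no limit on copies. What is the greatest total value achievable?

Best value-per-unit is radar at 31/3, and filling with it alone uses mass 5×3=15. No mix of the others beats 5×31 = 155.

155 sci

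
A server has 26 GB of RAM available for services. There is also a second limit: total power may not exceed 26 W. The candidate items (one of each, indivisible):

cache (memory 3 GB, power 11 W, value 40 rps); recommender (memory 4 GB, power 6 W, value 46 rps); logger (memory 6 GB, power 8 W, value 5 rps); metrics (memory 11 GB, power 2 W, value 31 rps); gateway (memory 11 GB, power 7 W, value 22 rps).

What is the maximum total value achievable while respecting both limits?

117 rps

Feasible sets respecting both limits:
- cache+recommender+metrics: memory 18, power 19, value 117
- cache+recommender+gateway: memory 18, power 24, value 108
- recommender+metrics+gateway: memory 26, power 15, value 99
- cache+metrics+gateway: memory 25, power 20, value 93
Best: 117 rps.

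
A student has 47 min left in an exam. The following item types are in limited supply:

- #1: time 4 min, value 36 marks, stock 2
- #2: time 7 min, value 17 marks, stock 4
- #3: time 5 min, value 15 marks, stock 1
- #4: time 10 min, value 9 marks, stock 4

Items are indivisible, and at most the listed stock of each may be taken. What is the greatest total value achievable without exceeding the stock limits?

Best selections within time 47 and stock limits:
- 2×#1 + 4×#2 + 1×#3: time 41, value 155
- 2×#1 + 4×#2 + 1×#4: time 46, value 149
Best: 155 marks.

155 marks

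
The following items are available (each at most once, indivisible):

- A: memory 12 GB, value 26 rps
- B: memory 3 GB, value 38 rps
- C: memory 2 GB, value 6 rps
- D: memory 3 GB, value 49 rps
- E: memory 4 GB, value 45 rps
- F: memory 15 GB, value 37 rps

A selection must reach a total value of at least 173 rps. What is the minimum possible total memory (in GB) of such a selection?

Subsets with value ≥ 173, sorted by total memory:
- B+C+D+E+F: memory 27, value 175
- A+B+D+E+F: memory 37, value 195
Minimum memory: 27 GB.

27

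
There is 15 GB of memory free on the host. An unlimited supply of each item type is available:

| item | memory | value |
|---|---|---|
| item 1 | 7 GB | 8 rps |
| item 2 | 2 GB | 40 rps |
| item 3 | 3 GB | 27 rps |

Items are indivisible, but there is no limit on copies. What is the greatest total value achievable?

280 rps

Best value-per-unit is item 2 at 40/2, and filling with it alone uses memory 7×2=14. No mix of the others beats 7×40 = 280.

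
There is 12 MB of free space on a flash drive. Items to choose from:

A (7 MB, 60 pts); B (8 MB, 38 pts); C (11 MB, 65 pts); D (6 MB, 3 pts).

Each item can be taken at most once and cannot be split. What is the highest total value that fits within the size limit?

65 pts

This is a 0/1 knapsack; check combinations near the capacity.
- C: size 11, value 65
- A: size 7, value 60
- B: size 8, value 38
Best: 65 pts.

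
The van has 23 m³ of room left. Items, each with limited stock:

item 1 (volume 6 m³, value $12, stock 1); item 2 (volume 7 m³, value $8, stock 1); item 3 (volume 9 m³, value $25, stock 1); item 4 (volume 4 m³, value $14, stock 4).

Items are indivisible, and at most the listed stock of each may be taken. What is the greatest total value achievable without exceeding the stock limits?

Top feasible selections:
- 1×item 1 + 4×item 4: volume 22, value 68
- 1×item 3 + 3×item 4: volume 21, value 67
Best: $68.

$68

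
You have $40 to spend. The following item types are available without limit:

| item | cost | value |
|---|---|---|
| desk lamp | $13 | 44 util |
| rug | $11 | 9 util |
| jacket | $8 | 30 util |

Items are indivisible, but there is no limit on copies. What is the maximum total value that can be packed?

Best value-per-unit is jacket at 30/8, and filling with it alone uses cost 5×8=40. No mix of the others beats 5×30 = 150.

150 util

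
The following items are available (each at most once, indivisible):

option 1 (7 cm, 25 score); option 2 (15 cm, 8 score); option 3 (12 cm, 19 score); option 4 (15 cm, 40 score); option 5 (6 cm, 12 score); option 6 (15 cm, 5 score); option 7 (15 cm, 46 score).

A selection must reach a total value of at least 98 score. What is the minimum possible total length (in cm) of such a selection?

Subsets with value ≥ 98, sorted by total length:
- option 4+option 5+option 7: length 36, value 98
- option 1+option 4+option 7: length 37, value 111
Minimum length: 36 cm.

36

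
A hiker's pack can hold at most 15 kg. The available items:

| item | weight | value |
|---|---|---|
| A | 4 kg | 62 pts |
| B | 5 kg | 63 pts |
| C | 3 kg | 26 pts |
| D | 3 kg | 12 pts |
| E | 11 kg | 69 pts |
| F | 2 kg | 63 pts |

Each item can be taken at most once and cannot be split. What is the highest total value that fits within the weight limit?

Check high-value combinations within 15 kg:
- A+B+C+F: weight 4+5+3+2=14, value 62+63+26+63=214
- A+B+D+F: weight 4+5+3+2=14, value 62+63+12+63=200
- A+B+F: weight 4+5+2=11, value 62+63+63=188
- B+C+D+F: weight 5+3+3+2=13, value 63+26+12+63=164
Best: 214 pts.

214 pts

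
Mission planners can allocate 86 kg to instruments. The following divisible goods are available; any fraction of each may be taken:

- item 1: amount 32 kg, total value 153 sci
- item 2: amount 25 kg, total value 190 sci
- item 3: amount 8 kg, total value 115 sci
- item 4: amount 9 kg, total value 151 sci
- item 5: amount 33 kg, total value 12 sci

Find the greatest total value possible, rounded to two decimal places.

613.36

Take in order of value per unit:
- item 4 (151/9 per unit): all 9 → value 151, running total 151.00
- item 3 (115/8 per unit): all 8 → value 115, running total 266.00
- item 2 (190/25 per unit): all 25 → value 190, running total 456.00
- item 1 (153/32 per unit): all 32 → value 153, running total 609.00
- item 5 (12/33 per unit): 12 of 33 → value 12×12/33 = 4.3636, running total 613.36
Total 613.36.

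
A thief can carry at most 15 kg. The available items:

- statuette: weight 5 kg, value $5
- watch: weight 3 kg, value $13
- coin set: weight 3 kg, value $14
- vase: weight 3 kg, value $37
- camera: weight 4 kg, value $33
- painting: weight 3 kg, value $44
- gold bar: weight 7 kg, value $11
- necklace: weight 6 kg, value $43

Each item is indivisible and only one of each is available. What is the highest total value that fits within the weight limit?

Check high-value combinations within 15 kg:
- coin set+vase+painting+necklace: weight 3+3+3+6=15, value 14+37+44+43=138
- watch+vase+painting+necklace: weight 3+3+3+6=15, value 13+37+44+43=137
- coin set+vase+camera+painting: weight 3+3+4+3=13, value 14+37+33+44=128
Best: $138.

$138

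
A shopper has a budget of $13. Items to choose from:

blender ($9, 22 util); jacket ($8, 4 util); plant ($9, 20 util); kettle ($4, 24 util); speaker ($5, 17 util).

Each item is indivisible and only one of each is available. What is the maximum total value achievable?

46 util

Check high-value combinations within $13:
- blender+kettle: cost 9+4=13, value 22+24=46
- plant+kettle: cost 9+4=13, value 20+24=44
- kettle+speaker: cost 4+5=9, value 24+17=41
- jacket+kettle: cost 8+4=12, value 4+24=28
- kettle: cost 4, value 24
Best: 46 util.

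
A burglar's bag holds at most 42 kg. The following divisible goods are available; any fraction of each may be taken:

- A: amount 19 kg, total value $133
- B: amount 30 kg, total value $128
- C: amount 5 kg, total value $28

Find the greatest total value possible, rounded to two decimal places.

237.80

Take in order of value per unit:
- A (133/19 per unit): all 19 → value 133, running total 133.00
- C (28/5 per unit): all 5 → value 28, running total 161.00
- B (128/30 per unit): 18 of 30 → value 18×128/30 = 76.8000, running total 237.80
Total 237.80.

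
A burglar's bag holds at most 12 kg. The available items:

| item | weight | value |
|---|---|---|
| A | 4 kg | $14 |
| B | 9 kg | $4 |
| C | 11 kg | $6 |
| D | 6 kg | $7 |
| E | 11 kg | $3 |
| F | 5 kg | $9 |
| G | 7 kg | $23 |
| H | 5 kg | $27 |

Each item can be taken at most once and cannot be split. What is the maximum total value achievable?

Check high-value combinations within 12 kg:
- G+H: weight 7+5=12, value 23+27=50
- A+H: weight 4+5=9, value 14+27=41
- A+G: weight 4+7=11, value 14+23=37
- F+H: weight 5+5=10, value 9+27=36
Best: $50.

$50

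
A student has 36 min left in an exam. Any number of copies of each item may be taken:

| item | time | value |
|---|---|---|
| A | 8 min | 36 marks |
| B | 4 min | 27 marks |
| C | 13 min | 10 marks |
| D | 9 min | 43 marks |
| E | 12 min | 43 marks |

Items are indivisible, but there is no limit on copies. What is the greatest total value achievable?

Best value-per-unit is B at 27/4, and filling with it alone uses time 9×4=36. No mix of the others beats 9×27 = 243.

243 marks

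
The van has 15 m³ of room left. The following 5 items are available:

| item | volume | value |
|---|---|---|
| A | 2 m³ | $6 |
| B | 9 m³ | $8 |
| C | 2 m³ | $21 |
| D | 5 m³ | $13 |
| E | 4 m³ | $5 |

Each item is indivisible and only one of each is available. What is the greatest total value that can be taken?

$45

This is a 0/1 knapsack; check combinations near the capacity.
- A+C+D+E: volume 2+2+5+4=13, value 6+21+13+5=45
- A+C+D: volume 2+2+5=9, value 6+21+13=40
- C+D+E: volume 2+5+4=11, value 21+13+5=39
- A+B+C: volume 2+9+2=13, value 6+8+21=35
Best: $45.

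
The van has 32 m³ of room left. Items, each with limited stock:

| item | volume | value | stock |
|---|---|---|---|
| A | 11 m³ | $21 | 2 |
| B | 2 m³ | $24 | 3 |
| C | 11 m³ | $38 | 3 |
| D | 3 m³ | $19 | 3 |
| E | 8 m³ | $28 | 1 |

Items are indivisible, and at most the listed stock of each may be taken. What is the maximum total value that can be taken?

Top feasible selections:
- 3×B + 1×C + 2×D + 1×E: volume 31, value 176
- 2×B + 1×C + 3×D + 1×E: volume 32, value 171
- 3×B + 1×C + 3×D: volume 26, value 167
Best: $176.

$176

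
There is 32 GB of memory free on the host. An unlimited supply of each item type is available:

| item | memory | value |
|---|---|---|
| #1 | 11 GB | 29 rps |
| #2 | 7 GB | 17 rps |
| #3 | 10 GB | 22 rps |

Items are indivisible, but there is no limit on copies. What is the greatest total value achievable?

Best value-per-unit is #1 at 29/11; filling with it alone gives 2×29 = 58.
Optimal mix: 2×#1 + 1×#3 → memory 32, value 80.

80 rps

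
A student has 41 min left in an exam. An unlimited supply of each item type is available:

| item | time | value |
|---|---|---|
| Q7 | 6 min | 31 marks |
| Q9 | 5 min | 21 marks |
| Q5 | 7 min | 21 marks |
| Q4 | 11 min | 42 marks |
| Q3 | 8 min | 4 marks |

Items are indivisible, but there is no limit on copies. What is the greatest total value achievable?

207 marks

Best value-per-unit is Q7 at 31/6; filling with it alone gives 6×31 = 186.
Optimal mix: 6×Q7 + 1×Q9 → time 41, value 207.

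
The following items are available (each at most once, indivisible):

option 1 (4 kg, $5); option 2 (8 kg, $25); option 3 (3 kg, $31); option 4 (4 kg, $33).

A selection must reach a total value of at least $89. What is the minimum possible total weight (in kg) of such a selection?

Subsets with value ≥ 89, sorted by total weight:
- option 2+option 3+option 4: weight 15, value 89
- option 1+option 2+option 3+option 4: weight 19, value 94
Minimum weight: 15 kg.

15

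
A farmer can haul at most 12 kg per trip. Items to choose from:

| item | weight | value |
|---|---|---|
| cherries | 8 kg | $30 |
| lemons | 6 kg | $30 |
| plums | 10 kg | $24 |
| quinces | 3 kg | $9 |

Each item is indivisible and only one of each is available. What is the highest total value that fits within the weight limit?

$39

Check high-value combinations within 12 kg:
- lemons+quinces: weight 6+3=9, value 30+9=39
- cherries+quinces: weight 8+3=11, value 30+9=39
- lemons: weight 6, value 30
Best: $39.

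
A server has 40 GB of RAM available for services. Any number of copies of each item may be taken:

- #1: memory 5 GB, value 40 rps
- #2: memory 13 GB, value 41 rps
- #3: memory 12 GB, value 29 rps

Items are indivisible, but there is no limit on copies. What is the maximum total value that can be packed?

Best value-per-unit is #1 at 40/5, and filling with it alone uses memory 8×5=40. No mix of the others beats 8×40 = 320.

320 rps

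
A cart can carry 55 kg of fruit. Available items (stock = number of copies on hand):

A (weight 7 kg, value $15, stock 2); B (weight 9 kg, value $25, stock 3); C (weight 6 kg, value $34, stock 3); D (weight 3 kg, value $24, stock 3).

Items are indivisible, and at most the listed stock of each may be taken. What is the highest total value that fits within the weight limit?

$249

Best selections within weight 55 and stock limits:
- 3×B + 3×C + 3×D: weight 54, value 249
- 1×A + 2×B + 3×C + 3×D: weight 52, value 239
- 1×A + 3×B + 2×C + 3×D: weight 55, value 230
- 2×A + 1×B + 3×C + 3×D: weight 50, value 229
Best: $249.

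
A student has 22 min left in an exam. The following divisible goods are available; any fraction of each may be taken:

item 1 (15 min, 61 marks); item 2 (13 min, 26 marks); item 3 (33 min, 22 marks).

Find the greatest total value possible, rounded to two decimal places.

Take in order of value per unit:
- item 1 (61/15 per unit): all 15 → value 61, running total 61.00
- item 2 (26/13 per unit): 7 of 13 → value 7×26/13 = 14.0000, running total 75.00
Total 75.00.

75.00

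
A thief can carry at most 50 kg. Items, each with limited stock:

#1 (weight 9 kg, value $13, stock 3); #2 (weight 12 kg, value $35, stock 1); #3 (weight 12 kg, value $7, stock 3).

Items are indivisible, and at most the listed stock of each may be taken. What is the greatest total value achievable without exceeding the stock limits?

Top feasible selections:
- 3×#1 + 1×#2: weight 39, value 74
- 2×#1 + 1×#2 + 1×#3: weight 42, value 68
Best: $74.

$74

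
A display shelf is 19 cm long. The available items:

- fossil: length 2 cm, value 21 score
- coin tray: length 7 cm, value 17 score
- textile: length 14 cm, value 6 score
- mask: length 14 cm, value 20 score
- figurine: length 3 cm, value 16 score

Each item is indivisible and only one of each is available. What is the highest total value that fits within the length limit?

57 score

Check high-value combinations within 19 cm:
- fossil+mask+figurine: length 2+14+3=19, value 21+20+16=57
- fossil+coin tray+figurine: length 2+7+3=12, value 21+17+16=54
- fossil+textile+figurine: length 2+14+3=19, value 21+6+16=43
- fossil+mask: length 2+14=16, value 21+20=41
Best: 57 score.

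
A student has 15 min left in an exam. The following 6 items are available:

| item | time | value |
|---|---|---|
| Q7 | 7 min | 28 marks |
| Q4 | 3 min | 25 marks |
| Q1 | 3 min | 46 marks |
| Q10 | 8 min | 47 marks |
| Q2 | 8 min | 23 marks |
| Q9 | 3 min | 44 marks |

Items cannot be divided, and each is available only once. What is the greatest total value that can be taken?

137 marks

This is a 0/1 knapsack; check combinations near the capacity.
- Q1+Q10+Q9: time 3+8+3=14, value 46+47+44=137
- Q7+Q1+Q9: time 7+3+3=13, value 28+46+44=118
- Q4+Q1+Q10: time 3+3+8=14, value 25+46+47=118
- Q4+Q10+Q9: time 3+8+3=14, value 25+47+44=116
- Q4+Q1+Q9: time 3+3+3=9, value 25+46+44=115
Best: 137 marks.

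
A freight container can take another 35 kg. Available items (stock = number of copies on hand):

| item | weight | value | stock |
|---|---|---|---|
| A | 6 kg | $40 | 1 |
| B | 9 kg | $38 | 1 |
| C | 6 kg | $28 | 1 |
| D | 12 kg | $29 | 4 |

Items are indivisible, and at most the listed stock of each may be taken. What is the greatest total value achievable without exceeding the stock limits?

$135

Best selections within weight 35 and stock limits:
- 1×A + 1×B + 1×C + 1×D: weight 33, value 135
- 1×A + 1×B + 1×D: weight 27, value 107
- 1×A + 1×B + 1×C: weight 21, value 106
- 1×A + 2×D: weight 30, value 98
Best: $135.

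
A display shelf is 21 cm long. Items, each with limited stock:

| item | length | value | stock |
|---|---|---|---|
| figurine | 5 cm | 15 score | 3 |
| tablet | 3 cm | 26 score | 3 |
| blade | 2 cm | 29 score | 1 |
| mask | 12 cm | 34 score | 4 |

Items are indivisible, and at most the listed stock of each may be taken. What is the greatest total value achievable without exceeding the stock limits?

137 score

Best selections within length 21 and stock limits:
- 2×figurine + 3×tablet + 1×blade: length 21, value 137
- 1×figurine + 3×tablet + 1×blade: length 16, value 122
Best: 137 score.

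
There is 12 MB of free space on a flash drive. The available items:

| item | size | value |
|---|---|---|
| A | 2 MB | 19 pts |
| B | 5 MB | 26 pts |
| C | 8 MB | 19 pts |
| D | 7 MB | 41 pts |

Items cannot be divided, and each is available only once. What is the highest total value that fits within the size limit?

Check high-value combinations within 12 MB:
- B+D: size 5+7=12, value 26+41=67
- A+D: size 2+7=9, value 19+41=60
- A+B: size 2+5=7, value 19+26=45
- D: size 7, value 41
- A+C: size 2+8=10, value 19+19=38
Best: 67 pts.

67 pts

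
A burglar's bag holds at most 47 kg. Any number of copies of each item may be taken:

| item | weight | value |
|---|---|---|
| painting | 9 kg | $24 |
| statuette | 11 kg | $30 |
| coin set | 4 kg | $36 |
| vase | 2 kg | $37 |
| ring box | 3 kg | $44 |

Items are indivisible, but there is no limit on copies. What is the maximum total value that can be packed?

$858

Best value-per-unit is vase at 37/2; filling with it alone gives 23×37 = 851.
Optimal mix: 22×vase + 1×ring box → weight 47, value 858.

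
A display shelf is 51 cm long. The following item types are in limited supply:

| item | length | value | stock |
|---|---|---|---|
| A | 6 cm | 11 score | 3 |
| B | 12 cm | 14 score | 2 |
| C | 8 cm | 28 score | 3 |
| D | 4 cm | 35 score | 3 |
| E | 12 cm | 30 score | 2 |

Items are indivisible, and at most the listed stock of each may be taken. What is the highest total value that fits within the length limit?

Top feasible selections:
- 3×C + 3×D + 1×E: length 48, value 219
- 2×A + 3×C + 3×D: length 48, value 211
Best: 219 score.

219 score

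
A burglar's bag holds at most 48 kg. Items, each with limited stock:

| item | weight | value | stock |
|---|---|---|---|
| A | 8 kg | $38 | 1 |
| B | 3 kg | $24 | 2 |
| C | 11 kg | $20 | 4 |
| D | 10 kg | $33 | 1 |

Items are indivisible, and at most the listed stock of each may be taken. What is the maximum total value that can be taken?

Best selections within weight 48 and stock limits:
- 1×A + 2×B + 2×C + 1×D: weight 46, value 159
- 1×A + 2×B + 3×C: weight 47, value 146
Best: $159.

$159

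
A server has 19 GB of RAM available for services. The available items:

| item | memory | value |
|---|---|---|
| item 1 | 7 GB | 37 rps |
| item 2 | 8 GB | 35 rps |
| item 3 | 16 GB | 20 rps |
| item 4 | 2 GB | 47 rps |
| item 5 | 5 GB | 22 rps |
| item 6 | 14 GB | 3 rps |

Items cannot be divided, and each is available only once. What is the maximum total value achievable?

119 rps

This is a 0/1 knapsack; check combinations near the capacity.
- item 1+item 2+item 4: memory 7+8+2=17, value 37+35+47=119
- item 1+item 4+item 5: memory 7+2+5=14, value 37+47+22=106
- item 2+item 4+item 5: memory 8+2+5=15, value 35+47+22=104
Best: 119 rps.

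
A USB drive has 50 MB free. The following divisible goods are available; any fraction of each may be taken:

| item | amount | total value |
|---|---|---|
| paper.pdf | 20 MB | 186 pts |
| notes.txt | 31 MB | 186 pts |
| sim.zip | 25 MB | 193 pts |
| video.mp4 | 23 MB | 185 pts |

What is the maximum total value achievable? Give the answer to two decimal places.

Take in order of value per unit:
- paper.pdf (186/20 per unit): all 20 → value 186, running total 186.00
- video.mp4 (185/23 per unit): all 23 → value 185, running total 371.00
- sim.zip (193/25 per unit): 7 of 25 → value 7×193/25 = 54.0400, running total 425.04
Total 425.04.

425.04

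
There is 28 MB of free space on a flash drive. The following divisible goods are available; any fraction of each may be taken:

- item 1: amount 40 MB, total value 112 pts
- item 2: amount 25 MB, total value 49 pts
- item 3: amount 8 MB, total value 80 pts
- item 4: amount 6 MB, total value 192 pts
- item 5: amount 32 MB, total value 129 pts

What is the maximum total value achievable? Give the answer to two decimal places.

328.44

Take in order of value per unit:
- item 4 (192/6 per unit): all 6 → value 192, running total 192.00
- item 3 (80/8 per unit): all 8 → value 80, running total 272.00
- item 5 (129/32 per unit): 14 of 32 → value 14×129/32 = 56.4375, running total 328.44
Total 328.44.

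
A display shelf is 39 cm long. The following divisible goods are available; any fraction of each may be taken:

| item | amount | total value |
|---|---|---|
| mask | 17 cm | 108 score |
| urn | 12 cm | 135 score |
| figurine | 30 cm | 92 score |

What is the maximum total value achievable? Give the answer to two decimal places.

Take in order of value per unit:
- urn (135/12 per unit): all 12 → value 135, running total 135.00
- mask (108/17 per unit): all 17 → value 108, running total 243.00
- figurine (92/30 per unit): 10 of 30 → value 10×92/30 = 30.6667, running total 273.67
Total 273.67.

273.67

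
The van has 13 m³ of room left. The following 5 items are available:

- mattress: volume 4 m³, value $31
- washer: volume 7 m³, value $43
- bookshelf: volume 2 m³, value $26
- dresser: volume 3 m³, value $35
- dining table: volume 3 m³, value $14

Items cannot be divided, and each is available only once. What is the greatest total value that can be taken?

$106

Check high-value combinations within 13 m³:
- mattress+bookshelf+dresser+dining table: volume 4+2+3+3=12, value 31+26+35+14=106
- washer+bookshelf+dresser: volume 7+2+3=12, value 43+26+35=104
- mattress+washer+bookshelf: volume 4+7+2=13, value 31+43+26=100
Best: $106.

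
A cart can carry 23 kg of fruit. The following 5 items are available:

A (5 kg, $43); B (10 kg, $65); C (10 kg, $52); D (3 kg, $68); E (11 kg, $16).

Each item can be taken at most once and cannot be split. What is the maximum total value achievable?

$185

Check high-value combinations within 23 kg:
- B+C+D: weight 10+10+3=23, value 65+52+68=185
- A+B+D: weight 5+10+3=18, value 43+65+68=176
- A+C+D: weight 5+10+3=18, value 43+52+68=163
- B+D: weight 10+3=13, value 65+68=133
Best: $185.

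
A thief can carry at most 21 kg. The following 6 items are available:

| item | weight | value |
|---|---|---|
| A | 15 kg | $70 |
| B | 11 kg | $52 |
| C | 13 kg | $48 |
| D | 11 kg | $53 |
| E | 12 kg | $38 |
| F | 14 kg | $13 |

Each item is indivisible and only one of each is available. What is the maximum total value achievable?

This is a 0/1 knapsack; check combinations near the capacity.
- A: weight 15, value 70
- D: weight 11, value 53
- B: weight 11, value 52
- C: weight 13, value 48
- E: weight 12, value 38
Best: $70.

$70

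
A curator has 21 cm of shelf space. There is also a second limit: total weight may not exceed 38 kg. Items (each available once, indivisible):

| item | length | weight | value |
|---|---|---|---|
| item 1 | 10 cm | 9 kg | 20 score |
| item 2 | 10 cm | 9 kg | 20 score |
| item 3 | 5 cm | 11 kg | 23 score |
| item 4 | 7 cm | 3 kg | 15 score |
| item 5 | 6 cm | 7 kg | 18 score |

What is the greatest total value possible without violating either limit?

61 score

Feasible sets respecting both limits:
- item 1+item 3+item 5: length 21, weight 27, value 61
- item 2+item 3+item 5: length 21, weight 27, value 61
- item 3+item 4+item 5: length 18, weight 21, value 56
Best: 61 score.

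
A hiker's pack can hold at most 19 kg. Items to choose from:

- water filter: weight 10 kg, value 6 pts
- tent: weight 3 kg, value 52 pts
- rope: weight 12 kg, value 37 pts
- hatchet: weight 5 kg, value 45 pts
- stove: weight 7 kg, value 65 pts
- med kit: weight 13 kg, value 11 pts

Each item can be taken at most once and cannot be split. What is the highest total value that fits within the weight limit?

162 pts

Check high-value combinations within 19 kg:
- tent+hatchet+stove: weight 3+5+7=15, value 52+45+65=162
- tent+stove: weight 3+7=10, value 52+65=117
- hatchet+stove: weight 5+7=12, value 45+65=110
Best: 162 pts.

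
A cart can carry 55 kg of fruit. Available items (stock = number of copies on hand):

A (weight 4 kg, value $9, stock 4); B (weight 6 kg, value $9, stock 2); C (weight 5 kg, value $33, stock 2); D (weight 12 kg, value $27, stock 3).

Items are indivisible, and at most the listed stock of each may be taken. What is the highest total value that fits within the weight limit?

$165

Top feasible selections:
- 2×A + 2×C + 3×D: weight 54, value 165
- 1×A + 2×C + 3×D: weight 50, value 156
- 4×A + 2×C + 2×D: weight 50, value 156
Best: $165.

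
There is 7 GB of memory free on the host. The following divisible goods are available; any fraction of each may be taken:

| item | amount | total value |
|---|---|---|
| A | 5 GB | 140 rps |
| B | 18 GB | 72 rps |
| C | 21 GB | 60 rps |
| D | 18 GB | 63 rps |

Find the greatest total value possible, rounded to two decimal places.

Take in order of value per unit:
- A (140/5 per unit): all 5 → value 140, running total 140.00
- B (72/18 per unit): 2 of 18 → value 2×72/18 = 8.0000, running total 148.00
Total 148.00.

148.00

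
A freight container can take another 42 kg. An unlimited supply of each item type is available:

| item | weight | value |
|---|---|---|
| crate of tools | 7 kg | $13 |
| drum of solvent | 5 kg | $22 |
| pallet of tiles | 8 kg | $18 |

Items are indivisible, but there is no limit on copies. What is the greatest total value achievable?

$176

Best value-per-unit is drum of solvent at 22/5, and filling with it alone uses weight 8×5=40. No mix of the others beats 8×22 = 176.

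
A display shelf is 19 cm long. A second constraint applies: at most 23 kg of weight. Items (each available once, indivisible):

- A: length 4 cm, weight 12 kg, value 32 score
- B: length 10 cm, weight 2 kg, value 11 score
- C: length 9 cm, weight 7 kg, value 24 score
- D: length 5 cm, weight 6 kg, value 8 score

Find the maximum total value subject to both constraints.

Feasible sets respecting both limits:
- A+C: length 13, weight 19, value 56
- A+B+D: length 19, weight 20, value 51
- A+B: length 14, weight 14, value 43
- A+D: length 9, weight 18, value 40
Best: 56 score.

56 score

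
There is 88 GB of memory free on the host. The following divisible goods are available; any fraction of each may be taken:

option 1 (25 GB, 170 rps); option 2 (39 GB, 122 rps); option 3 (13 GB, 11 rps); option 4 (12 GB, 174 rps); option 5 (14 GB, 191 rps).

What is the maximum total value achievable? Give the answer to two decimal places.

Take in order of value per unit:
- option 4 (174/12 per unit): all 12 → value 174, running total 174.00
- option 5 (191/14 per unit): all 14 → value 191, running total 365.00
- option 1 (170/25 per unit): all 25 → value 170, running total 535.00
- option 2 (122/39 per unit): 37 of 39 → value 37×122/39 = 115.7436, running total 650.74
Total 650.74.

650.74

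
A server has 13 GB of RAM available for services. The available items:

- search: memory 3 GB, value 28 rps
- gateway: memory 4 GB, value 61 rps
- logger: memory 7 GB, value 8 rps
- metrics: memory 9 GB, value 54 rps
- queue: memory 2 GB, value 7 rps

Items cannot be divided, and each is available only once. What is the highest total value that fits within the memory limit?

115 rps

This is a 0/1 knapsack; check combinations near the capacity.
- gateway+metrics: memory 4+9=13, value 61+54=115
- search+gateway+queue: memory 3+4+2=9, value 28+61+7=96
- search+gateway: memory 3+4=7, value 28+61=89
- search+metrics: memory 3+9=12, value 28+54=82
- gateway+logger+queue: memory 4+7+2=13, value 61+8+7=76
Best: 115 rps.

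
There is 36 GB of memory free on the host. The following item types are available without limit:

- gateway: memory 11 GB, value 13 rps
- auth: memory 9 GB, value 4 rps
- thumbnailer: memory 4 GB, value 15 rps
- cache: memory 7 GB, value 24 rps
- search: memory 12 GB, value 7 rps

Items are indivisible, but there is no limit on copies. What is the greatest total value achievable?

Best value-per-unit is thumbnailer at 15/4, and filling with it alone uses memory 9×4=36. No mix of the others beats 9×15 = 135.

135 rps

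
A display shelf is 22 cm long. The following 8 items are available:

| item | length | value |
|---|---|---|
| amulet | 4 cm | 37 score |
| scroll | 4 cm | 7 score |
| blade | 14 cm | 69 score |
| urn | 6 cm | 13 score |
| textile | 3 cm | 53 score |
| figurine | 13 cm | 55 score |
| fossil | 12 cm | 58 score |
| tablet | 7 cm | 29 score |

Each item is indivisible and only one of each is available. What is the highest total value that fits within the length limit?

Check high-value combinations within 22 cm:
- amulet+blade+textile: length 4+14+3=21, value 37+69+53=159
- amulet+textile+fossil: length 4+3+12=19, value 37+53+58=148
- amulet+textile+figurine: length 4+3+13=20, value 37+53+55=145
- textile+fossil+tablet: length 3+12+7=22, value 53+58+29=140
Best: 159 score.

159 score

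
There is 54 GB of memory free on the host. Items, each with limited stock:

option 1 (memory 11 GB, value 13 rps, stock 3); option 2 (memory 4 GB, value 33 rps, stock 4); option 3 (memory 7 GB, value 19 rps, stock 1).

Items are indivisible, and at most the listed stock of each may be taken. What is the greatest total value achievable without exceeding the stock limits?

177 rps

Best selections within memory 54 and stock limits:
- 2×option 1 + 4×option 2 + 1×option 3: memory 45, value 177
- 3×option 1 + 4×option 2: memory 49, value 171
- 1×option 1 + 4×option 2 + 1×option 3: memory 34, value 164
Best: 177 rps.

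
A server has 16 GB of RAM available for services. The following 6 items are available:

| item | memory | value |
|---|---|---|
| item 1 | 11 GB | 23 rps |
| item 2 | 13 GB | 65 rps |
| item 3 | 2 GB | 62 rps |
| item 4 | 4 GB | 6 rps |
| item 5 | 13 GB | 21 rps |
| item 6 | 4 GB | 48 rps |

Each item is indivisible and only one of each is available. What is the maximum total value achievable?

Check high-value combinations within 16 GB:
- item 2+item 3: memory 13+2=15, value 65+62=127
- item 3+item 4+item 6: memory 2+4+4=10, value 62+6+48=116
- item 3+item 6: memory 2+4=6, value 62+48=110
Best: 127 rps.

127 rps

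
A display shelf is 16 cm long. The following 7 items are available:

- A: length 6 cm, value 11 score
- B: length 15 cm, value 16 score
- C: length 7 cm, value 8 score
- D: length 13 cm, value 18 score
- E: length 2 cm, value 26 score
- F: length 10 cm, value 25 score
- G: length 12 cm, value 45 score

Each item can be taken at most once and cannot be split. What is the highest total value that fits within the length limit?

Check high-value combinations within 16 cm:
- E+G: length 2+12=14, value 26+45=71
- E+F: length 2+10=12, value 26+25=51
- G: length 12, value 45
Best: 71 score.

71 score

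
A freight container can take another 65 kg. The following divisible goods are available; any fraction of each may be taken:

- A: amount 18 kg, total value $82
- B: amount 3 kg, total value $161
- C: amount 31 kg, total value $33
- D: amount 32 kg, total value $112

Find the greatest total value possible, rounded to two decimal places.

367.77

Take in order of value per unit:
- B (161/3 per unit): all 3 → value 161, running total 161.00
- A (82/18 per unit): all 18 → value 82, running total 243.00
- D (112/32 per unit): all 32 → value 112, running total 355.00
- C (33/31 per unit): 12 of 31 → value 12×33/31 = 12.7742, running total 367.77
Total 367.77.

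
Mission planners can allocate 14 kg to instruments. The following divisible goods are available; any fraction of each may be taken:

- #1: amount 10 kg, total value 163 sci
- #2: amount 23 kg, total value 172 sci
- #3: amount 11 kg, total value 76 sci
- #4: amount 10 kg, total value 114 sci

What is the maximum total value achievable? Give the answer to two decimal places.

Take in order of value per unit:
- #1 (163/10 per unit): all 10 → value 163, running total 163.00
- #4 (114/10 per unit): 4 of 10 → value 4×114/10 = 45.6000, running total 208.60
Total 208.60.

208.60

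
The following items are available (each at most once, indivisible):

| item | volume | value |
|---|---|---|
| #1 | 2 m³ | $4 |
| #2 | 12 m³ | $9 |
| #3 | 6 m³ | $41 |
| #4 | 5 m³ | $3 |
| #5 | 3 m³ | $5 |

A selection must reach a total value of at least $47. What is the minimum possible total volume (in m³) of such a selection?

Subsets with value ≥ 47, sorted by total volume:
- #1+#3+#5: volume 11, value 50
- #1+#3+#4: volume 13, value 48
Minimum volume: 11 m³.

11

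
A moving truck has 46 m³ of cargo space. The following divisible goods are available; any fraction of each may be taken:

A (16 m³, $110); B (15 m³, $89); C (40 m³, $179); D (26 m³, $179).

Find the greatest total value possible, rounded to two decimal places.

Take in order of value per unit:
- D (179/26 per unit): all 26 → value 179, running total 179.00
- A (110/16 per unit): all 16 → value 110, running total 289.00
- B (89/15 per unit): 4 of 15 → value 4×89/15 = 23.7333, running total 312.73
Total 312.73.

312.73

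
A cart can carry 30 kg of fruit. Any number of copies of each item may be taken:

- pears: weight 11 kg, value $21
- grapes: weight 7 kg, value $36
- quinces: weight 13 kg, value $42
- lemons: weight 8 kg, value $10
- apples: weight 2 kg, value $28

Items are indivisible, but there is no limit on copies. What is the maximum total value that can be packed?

$420

Best value-per-unit is apples at 28/2, and filling with it alone uses weight 15×2=30. No mix of the others beats 15×28 = 420.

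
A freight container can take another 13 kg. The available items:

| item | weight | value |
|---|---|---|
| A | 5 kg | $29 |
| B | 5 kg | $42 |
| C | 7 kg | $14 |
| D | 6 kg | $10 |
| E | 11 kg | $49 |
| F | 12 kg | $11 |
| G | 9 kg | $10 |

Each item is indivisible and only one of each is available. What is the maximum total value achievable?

$71

Check high-value combinations within 13 kg:
- A+B: weight 5+5=10, value 29+42=71
- B+C: weight 5+7=12, value 42+14=56
- B+D: weight 5+6=11, value 42+10=52
- E: weight 11, value 49
- A+C: weight 5+7=12, value 29+14=43
Best: $71.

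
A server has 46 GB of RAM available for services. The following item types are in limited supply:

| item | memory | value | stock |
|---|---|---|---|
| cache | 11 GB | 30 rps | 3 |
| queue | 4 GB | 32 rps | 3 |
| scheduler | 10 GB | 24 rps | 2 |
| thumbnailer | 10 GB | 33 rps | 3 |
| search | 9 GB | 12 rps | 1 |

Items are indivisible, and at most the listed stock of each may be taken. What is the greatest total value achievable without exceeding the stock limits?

Top feasible selections:
- 3×queue + 3×thumbnailer: memory 42, value 195
- 1×cache + 3×queue + 2×thumbnailer: memory 43, value 192
- 2×cache + 3×queue + 1×thumbnailer: memory 44, value 189
- 3×queue + 1×scheduler + 2×thumbnailer: memory 42, value 186
Best: 195 rps.

195 rps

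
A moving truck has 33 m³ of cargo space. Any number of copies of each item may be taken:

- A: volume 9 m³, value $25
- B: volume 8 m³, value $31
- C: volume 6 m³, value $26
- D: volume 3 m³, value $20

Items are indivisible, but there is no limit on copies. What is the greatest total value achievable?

$220

Best value-per-unit is D at 20/3, and filling with it alone uses volume 11×3=33. No mix of the others beats 11×20 = 220.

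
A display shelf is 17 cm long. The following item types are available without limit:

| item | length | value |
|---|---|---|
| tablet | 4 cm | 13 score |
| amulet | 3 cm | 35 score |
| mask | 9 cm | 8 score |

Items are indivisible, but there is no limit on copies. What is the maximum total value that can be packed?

175 score

Best value-per-unit is amulet at 35/3, and filling with it alone uses length 5×3=15. No mix of the others beats 5×35 = 175.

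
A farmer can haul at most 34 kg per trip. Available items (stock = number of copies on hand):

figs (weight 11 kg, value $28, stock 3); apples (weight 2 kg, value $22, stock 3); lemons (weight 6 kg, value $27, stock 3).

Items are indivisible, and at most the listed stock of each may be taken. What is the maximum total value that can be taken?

$153

Best selections within weight 34 and stock limits:
- 1×figs + 2×apples + 3×lemons: weight 33, value 153
- 2×figs + 3×apples + 1×lemons: weight 34, value 149
- 1×figs + 3×apples + 2×lemons: weight 29, value 148
- 3×apples + 3×lemons: weight 24, value 147
Best: $153.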